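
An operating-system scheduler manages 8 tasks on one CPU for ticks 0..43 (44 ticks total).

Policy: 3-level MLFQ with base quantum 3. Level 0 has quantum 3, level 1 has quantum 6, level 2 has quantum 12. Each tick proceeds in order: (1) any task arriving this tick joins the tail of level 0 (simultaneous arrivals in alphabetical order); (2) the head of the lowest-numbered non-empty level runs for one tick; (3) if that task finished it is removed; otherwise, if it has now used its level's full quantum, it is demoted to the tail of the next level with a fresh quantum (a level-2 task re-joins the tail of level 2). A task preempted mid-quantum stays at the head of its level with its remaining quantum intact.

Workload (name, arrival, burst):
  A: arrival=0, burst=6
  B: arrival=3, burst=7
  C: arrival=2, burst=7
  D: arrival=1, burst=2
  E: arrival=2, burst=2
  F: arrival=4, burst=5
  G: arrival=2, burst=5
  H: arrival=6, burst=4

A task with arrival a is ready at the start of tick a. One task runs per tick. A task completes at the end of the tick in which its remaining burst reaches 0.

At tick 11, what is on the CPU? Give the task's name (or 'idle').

t=0: L0/L1/L2 = A/-/- → run A
t=1: L0/L1/L2 = AD/-/- → run A
t=2: L0/L1/L2 = ADCEG/-/- → run A
t=3: L0/L1/L2 = DCEGB/A/- → run D
t=4: L0/L1/L2 = DCEGBF/A/- → run D
t=5: L0/L1/L2 = CEGBF/A/- → run C
t=6: L0/L1/L2 = CEGBFH/A/- → run C
t=7: L0/L1/L2 = CEGBFH/A/- → run C
t=8: L0/L1/L2 = EGBFH/AC/- → run E
t=9: L0/L1/L2 = EGBFH/AC/- → run E
t=10: L0/L1/L2 = GBFH/AC/- → run G
t=11: L0/L1/L2 = GBFH/AC/- → run G
t=12: L0/L1/L2 = GBFH/AC/- → run G
t=13: L0/L1/L2 = BFH/ACG/- → run B
t=14: L0/L1/L2 = BFH/ACG/- → run B
t=15: L0/L1/L2 = BFH/ACG/- → run B
t=16: L0/L1/L2 = FH/ACGB/- → run F
t=17: L0/L1/L2 = FH/ACGB/- → run F
t=18: L0/L1/L2 = FH/ACGB/- → run F
t=19: L0/L1/L2 = H/ACGBF/- → run H
t=20: L0/L1/L2 = H/ACGBF/- → run H
t=21: L0/L1/L2 = H/ACGBF/- → run H
t=22: L0/L1/L2 = -/ACGBFH/- → run A
t=23: L0/L1/L2 = -/ACGBFH/- → run A
t=24: L0/L1/L2 = -/ACGBFH/- → run A
t=25: L0/L1/L2 = -/CGBFH/- → run C
t=26: L0/L1/L2 = -/CGBFH/- → run C
t=27: L0/L1/L2 = -/CGBFH/- → run C
t=28: L0/L1/L2 = -/CGBFH/- → run C
t=29: L0/L1/L2 = -/GBFH/- → run G
t=30: L0/L1/L2 = -/GBFH/- → run G
t=31: L0/L1/L2 = -/BFH/- → run B
t=32: L0/L1/L2 = -/BFH/- → run B
t=33: L0/L1/L2 = -/BFH/- → run B
t=34: L0/L1/L2 = -/BFH/- → run B
t=35: L0/L1/L2 = -/FH/- → run F
t=36: L0/L1/L2 = -/FH/- → run F
t=37: L0/L1/L2 = -/H/- → run H
t=38: (idle)
t=39: (idle)
t=40: (idle)
t=41: (idle)
t=42: (idle)
t=43: (idle)

running at tick 11 = G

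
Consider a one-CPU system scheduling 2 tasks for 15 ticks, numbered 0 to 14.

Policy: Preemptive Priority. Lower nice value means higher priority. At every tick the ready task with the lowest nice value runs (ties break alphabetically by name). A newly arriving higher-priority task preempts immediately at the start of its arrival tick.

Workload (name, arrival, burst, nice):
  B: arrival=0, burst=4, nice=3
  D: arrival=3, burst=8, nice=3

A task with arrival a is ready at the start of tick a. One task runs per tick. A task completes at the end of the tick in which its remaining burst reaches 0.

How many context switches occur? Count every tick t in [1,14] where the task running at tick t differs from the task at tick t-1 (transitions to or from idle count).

context switches = 2

t=0: ready={B} → run B
t=1: ready={B} → run B
t=2: ready={B} → run B
t=3: ready={B,D} → run B
t=4: ready={D} → run D
t=5: ready={D} → run D
t=6: ready={D} → run D
t=7: ready={D} → run D
t=8: ready={D} → run D
t=9: ready={D} → run D
t=10: ready={D} → run D
t=11: ready={D} → run D
t=12: (idle)
t=13: (idle)
t=14: (idle)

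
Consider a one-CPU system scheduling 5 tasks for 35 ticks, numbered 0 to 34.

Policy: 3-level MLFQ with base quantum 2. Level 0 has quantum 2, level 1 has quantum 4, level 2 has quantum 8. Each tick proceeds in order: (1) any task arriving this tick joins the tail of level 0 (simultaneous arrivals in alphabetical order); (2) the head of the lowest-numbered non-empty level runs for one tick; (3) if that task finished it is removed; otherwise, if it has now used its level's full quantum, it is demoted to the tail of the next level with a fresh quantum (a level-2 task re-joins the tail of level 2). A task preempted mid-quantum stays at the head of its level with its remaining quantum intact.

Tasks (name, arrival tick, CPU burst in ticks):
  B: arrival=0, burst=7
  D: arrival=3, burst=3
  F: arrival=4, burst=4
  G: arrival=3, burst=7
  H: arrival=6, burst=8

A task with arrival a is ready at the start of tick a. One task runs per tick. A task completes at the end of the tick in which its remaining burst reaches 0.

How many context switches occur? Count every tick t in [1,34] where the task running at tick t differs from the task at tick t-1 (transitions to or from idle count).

context switches = 13

t=0: L0/L1/L2 = B/-/- → run B
t=1: L0/L1/L2 = B/-/- → run B
t=2: L0/L1/L2 = -/B/- → run B
t=3: L0/L1/L2 = DG/B/- → run D
t=4: L0/L1/L2 = DGF/B/- → run D
t=5: L0/L1/L2 = GF/BD/- → run G
t=6: L0/L1/L2 = GFH/BD/- → run G
t=7: L0/L1/L2 = FH/BDG/- → run F
t=8: L0/L1/L2 = FH/BDG/- → run F
t=9: L0/L1/L2 = H/BDGF/- → run H
t=10: L0/L1/L2 = H/BDGF/- → run H
t=11: L0/L1/L2 = -/BDGFH/- → run B
t=12: L0/L1/L2 = -/BDGFH/- → run B
t=13: L0/L1/L2 = -/BDGFH/- → run B
t=14: L0/L1/L2 = -/DGFH/B → run D
t=15: L0/L1/L2 = -/GFH/B → run G
t=16: L0/L1/L2 = -/GFH/B → run G
t=17: L0/L1/L2 = -/GFH/B → run G
t=18: L0/L1/L2 = -/GFH/B → run G
t=19: L0/L1/L2 = -/FH/BG → run F
t=20: L0/L1/L2 = -/FH/BG → run F
t=21: L0/L1/L2 = -/H/BG → run H
t=22: L0/L1/L2 = -/H/BG → run H
t=23: L0/L1/L2 = -/H/BG → run H
t=24: L0/L1/L2 = -/H/BG → run H
t=25: L0/L1/L2 = -/-/BGH → run B
t=26: L0/L1/L2 = -/-/GH → run G
t=27: L0/L1/L2 = -/-/H → run H
t=28: L0/L1/L2 = -/-/H → run H
t=29: (idle)
t=30: (idle)
t=31: (idle)
t=32: (idle)
t=33: (idle)
t=34: (idle)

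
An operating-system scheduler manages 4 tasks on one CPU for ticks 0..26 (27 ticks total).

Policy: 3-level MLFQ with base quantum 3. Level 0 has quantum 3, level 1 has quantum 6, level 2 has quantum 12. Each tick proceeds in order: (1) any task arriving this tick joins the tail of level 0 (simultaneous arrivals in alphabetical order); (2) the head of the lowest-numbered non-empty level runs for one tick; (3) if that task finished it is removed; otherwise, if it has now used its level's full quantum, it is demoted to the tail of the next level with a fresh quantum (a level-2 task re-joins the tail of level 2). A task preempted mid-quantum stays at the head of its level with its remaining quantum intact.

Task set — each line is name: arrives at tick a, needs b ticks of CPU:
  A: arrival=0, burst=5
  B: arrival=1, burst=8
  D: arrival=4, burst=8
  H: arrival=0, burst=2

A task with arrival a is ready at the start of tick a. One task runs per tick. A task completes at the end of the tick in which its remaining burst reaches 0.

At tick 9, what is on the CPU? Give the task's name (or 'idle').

running at tick 9 = D

t=0: L0/L1/L2 = AH/-/- → run A
t=1: L0/L1/L2 = AHB/-/- → run A
t=2: L0/L1/L2 = AHB/-/- → run A
t=3: L0/L1/L2 = HB/A/- → run H
t=4: L0/L1/L2 = HBD/A/- → run H
t=5: L0/L1/L2 = BD/A/- → run B
t=6: L0/L1/L2 = BD/A/- → run B
t=7: L0/L1/L2 = BD/A/- → run B
t=8: L0/L1/L2 = D/AB/- → run D
t=9: L0/L1/L2 = D/AB/- → run D
t=10: L0/L1/L2 = D/AB/- → run D
t=11: L0/L1/L2 = -/ABD/- → run A
t=12: L0/L1/L2 = -/ABD/- → run A
t=13: L0/L1/L2 = -/BD/- → run B
t=14: L0/L1/L2 = -/BD/- → run B
t=15: L0/L1/L2 = -/BD/- → run B
t=16: L0/L1/L2 = -/BD/- → run B
t=17: L0/L1/L2 = -/BD/- → run B
t=18: L0/L1/L2 = -/D/- → run D
t=19: L0/L1/L2 = -/D/- → run D
t=20: L0/L1/L2 = -/D/- → run D
t=21: L0/L1/L2 = -/D/- → run D
t=22: L0/L1/L2 = -/D/- → run D
t=23: (idle)
t=24: (idle)
t=25: (idle)
t=26: (idle)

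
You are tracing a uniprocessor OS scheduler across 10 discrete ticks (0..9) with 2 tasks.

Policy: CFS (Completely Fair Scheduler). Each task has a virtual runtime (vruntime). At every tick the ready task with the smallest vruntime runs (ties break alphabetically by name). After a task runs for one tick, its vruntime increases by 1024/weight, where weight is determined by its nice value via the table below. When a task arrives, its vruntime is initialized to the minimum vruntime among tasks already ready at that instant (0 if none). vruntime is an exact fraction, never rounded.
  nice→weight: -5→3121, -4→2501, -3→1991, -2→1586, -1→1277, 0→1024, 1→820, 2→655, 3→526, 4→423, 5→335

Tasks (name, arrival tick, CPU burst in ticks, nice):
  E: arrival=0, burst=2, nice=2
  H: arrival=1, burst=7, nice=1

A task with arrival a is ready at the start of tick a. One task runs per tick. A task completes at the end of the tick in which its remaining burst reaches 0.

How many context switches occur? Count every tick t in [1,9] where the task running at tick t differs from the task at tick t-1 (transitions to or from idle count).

context switches = 2

t=0: vr[E=0] → run E
t=1: vr[E=1024/655 H=1024/655] → run E
t=2: vr[H=1024/655] → run H
t=3: vr[H=15104/5371] → run H
t=4: vr[H=109056/26855] → run H
t=5: vr[H=142592/26855] → run H
t=6: vr[H=176128/26855] → run H
t=7: vr[H=209664/26855] → run H
t=8: vr[H=48640/5371] → run H
t=9: (idle)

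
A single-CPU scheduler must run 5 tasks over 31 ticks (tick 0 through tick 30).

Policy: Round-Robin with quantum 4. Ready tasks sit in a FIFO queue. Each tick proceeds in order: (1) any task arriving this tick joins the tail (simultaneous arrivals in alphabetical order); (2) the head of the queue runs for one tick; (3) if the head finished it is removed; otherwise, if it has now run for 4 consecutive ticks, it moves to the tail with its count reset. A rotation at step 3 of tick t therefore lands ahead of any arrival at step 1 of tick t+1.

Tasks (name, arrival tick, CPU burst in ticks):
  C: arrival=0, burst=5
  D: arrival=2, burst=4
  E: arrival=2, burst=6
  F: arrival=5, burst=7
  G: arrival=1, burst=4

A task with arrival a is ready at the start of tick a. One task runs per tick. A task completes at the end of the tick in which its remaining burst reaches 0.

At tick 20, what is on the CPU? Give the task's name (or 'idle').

t=0: queue=[C] q_used=0 → run C
t=1: queue=[C,G] q_used=1 → run C
t=2: queue=[C,G,D,E] q_used=2 → run C
t=3: queue=[C,G,D,E] q_used=3 → run C
t=4: queue=[G,D,E,C] q_used=0 → run G
t=5: queue=[G,D,E,C,F] q_used=1 → run G
t=6: queue=[G,D,E,C,F] q_used=2 → run G
t=7: queue=[G,D,E,C,F] q_used=3 → run G
t=8: queue=[D,E,C,F] q_used=0 → run D
t=9: queue=[D,E,C,F] q_used=1 → run D
t=10: queue=[D,E,C,F] q_used=2 → run D
t=11: queue=[D,E,C,F] q_used=3 → run D
t=12: queue=[E,C,F] q_used=0 → run E
t=13: queue=[E,C,F] q_used=1 → run E
t=14: queue=[E,C,F] q_used=2 → run E
t=15: queue=[E,C,F] q_used=3 → run E
t=16: queue=[C,F,E] q_used=0 → run C
t=17: queue=[F,E] q_used=0 → run F
t=18: queue=[F,E] q_used=1 → run F
t=19: queue=[F,E] q_used=2 → run F
t=20: queue=[F,E] q_used=3 → run F
t=21: queue=[E,F] q_used=0 → run E
t=22: queue=[E,F] q_used=1 → run E
t=23: queue=[F] q_used=0 → run F
t=24: queue=[F] q_used=1 → run F
t=25: queue=[F] q_used=2 → run F
t=26: (idle)
t=27: (idle)
t=28: (idle)
t=29: (idle)
t=30: (idle)

running at tick 20 = F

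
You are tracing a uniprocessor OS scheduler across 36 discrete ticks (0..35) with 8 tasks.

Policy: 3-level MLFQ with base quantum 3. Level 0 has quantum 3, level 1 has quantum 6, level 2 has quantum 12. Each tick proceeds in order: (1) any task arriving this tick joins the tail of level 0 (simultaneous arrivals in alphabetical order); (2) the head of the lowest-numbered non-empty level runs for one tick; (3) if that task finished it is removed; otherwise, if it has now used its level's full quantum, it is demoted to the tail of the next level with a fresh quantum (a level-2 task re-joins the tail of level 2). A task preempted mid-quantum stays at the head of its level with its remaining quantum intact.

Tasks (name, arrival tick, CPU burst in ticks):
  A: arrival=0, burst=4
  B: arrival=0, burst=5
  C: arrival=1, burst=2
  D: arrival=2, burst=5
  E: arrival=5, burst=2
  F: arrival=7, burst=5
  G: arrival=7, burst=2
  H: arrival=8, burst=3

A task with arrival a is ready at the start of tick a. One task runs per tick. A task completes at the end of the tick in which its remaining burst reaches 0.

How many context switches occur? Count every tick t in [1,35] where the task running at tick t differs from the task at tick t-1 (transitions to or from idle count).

context switches = 12

t=0: L0/L1/L2 = AB/-/- → run A
t=1: L0/L1/L2 = ABC/-/- → run A
t=2: L0/L1/L2 = ABCD/-/- → run A
t=3: L0/L1/L2 = BCD/A/- → run B
t=4: L0/L1/L2 = BCD/A/- → run B
t=5: L0/L1/L2 = BCDE/A/- → run B
t=6: L0/L1/L2 = CDE/AB/- → run C
t=7: L0/L1/L2 = CDEFG/AB/- → run C
t=8: L0/L1/L2 = DEFGH/AB/- → run D
t=9: L0/L1/L2 = DEFGH/AB/- → run D
t=10: L0/L1/L2 = DEFGH/AB/- → run D
t=11: L0/L1/L2 = EFGH/ABD/- → run E
t=12: L0/L1/L2 = EFGH/ABD/- → run E
t=13: L0/L1/L2 = FGH/ABD/- → run F
t=14: L0/L1/L2 = FGH/ABD/- → run F
t=15: L0/L1/L2 = FGH/ABD/- → run F
t=16: L0/L1/L2 = GH/ABDF/- → run G
t=17: L0/L1/L2 = GH/ABDF/- → run G
t=18: L0/L1/L2 = H/ABDF/- → run H
t=19: L0/L1/L2 = H/ABDF/- → run H
t=20: L0/L1/L2 = H/ABDF/- → run H
t=21: L0/L1/L2 = -/ABDF/- → run A
t=22: L0/L1/L2 = -/BDF/- → run B
t=23: L0/L1/L2 = -/BDF/- → run B
t=24: L0/L1/L2 = -/DF/- → run D
t=25: L0/L1/L2 = -/DF/- → run D
t=26: L0/L1/L2 = -/F/- → run F
t=27: L0/L1/L2 = -/F/- → run F
t=28: (idle)
t=29: (idle)
t=30: (idle)
t=31: (idle)
t=32: (idle)
t=33: (idle)
t=34: (idle)
t=35: (idle)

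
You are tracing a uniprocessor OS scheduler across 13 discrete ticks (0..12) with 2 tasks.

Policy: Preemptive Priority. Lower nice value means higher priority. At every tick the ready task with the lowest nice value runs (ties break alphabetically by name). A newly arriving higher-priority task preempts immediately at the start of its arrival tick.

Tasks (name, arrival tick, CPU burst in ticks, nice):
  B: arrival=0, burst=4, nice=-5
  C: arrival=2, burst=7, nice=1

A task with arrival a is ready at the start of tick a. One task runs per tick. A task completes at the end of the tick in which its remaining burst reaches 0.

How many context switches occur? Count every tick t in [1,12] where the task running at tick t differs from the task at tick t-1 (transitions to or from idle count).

t=0: ready={B} → run B
t=1: ready={B} → run B
t=2: ready={B,C} → run B
t=3: ready={B,C} → run B
t=4: ready={C} → run C
t=5: ready={C} → run C
t=6: ready={C} → run C
t=7: ready={C} → run C
t=8: ready={C} → run C
t=9: ready={C} → run C
t=10: ready={C} → run C
t=11: (idle)
t=12: (idle)

context switches = 2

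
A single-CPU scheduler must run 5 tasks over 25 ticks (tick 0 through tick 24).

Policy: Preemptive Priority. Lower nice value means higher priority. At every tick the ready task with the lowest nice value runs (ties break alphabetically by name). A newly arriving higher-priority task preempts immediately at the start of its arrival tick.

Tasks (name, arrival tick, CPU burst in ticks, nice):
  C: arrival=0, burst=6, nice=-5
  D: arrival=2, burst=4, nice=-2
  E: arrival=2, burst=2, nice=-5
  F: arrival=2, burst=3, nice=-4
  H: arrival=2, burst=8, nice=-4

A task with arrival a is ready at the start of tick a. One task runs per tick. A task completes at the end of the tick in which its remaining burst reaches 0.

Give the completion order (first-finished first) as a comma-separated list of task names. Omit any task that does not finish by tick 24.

completion order = C, E, F, H, D

t=0: ready={C} → run C
t=1: ready={C} → run C
t=2: ready={C,D,E,F,H} → run C
t=3: ready={C,D,E,F,H} → run C
t=4: ready={C,D,E,F,H} → run C
t=5: ready={C,D,E,F,H} → run C
t=6: ready={D,E,F,H} → run E
t=7: ready={D,E,F,H} → run E
t=8: ready={D,F,H} → run F
t=9: ready={D,F,H} → run F
t=10: ready={D,F,H} → run F
t=11: ready={D,H} → run H
t=12: ready={D,H} → run H
t=13: ready={D,H} → run H
t=14: ready={D,H} → run H
t=15: ready={D,H} → run H
t=16: ready={D,H} → run H
t=17: ready={D,H} → run H
t=18: ready={D,H} → run H
t=19: ready={D} → run D
t=20: ready={D} → run D
t=21: ready={D} → run D
t=22: ready={D} → run D
t=23: (idle)
t=24: (idle)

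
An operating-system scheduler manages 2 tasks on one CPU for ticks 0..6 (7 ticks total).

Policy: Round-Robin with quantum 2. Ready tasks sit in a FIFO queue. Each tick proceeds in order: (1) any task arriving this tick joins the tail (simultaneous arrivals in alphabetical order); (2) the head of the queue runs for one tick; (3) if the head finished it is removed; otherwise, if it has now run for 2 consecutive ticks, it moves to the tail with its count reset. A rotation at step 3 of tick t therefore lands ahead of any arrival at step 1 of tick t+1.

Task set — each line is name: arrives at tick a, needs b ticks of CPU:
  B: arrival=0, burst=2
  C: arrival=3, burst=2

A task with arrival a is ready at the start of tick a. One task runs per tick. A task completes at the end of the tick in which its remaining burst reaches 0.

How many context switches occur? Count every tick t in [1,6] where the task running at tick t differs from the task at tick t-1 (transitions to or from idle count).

context switches = 3

t=0: queue=[B] q_used=0 → run B
t=1: queue=[B] q_used=1 → run B
t=2: (idle)
t=3: queue=[C] q_used=0 → run C
t=4: queue=[C] q_used=1 → run C
t=5: (idle)
t=6: (idle)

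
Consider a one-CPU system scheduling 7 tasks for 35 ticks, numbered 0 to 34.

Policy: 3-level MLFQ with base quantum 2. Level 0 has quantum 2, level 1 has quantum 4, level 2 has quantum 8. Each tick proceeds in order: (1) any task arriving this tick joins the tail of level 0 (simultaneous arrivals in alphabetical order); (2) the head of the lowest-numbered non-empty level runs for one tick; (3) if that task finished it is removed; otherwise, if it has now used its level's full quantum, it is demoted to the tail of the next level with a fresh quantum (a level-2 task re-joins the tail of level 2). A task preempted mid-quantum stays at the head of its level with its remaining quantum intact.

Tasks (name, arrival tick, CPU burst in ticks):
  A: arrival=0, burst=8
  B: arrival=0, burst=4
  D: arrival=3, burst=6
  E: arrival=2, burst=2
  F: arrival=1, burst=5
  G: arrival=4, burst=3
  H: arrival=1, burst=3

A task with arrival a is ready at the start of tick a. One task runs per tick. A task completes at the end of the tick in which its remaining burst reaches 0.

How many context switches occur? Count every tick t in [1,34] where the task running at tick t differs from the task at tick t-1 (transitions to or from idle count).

t=0: L0/L1/L2 = AB/-/- → run A
t=1: L0/L1/L2 = ABFH/-/- → run A
t=2: L0/L1/L2 = BFHE/A/- → run B
t=3: L0/L1/L2 = BFHED/A/- → run B
t=4: L0/L1/L2 = FHEDG/AB/- → run F
t=5: L0/L1/L2 = FHEDG/AB/- → run F
t=6: L0/L1/L2 = HEDG/ABF/- → run H
t=7: L0/L1/L2 = HEDG/ABF/- → run H
t=8: L0/L1/L2 = EDG/ABFH/- → run E
t=9: L0/L1/L2 = EDG/ABFH/- → run E
t=10: L0/L1/L2 = DG/ABFH/- → run D
t=11: L0/L1/L2 = DG/ABFH/- → run D
t=12: L0/L1/L2 = G/ABFHD/- → run G
t=13: L0/L1/L2 = G/ABFHD/- → run G
t=14: L0/L1/L2 = -/ABFHDG/- → run A
t=15: L0/L1/L2 = -/ABFHDG/- → run A
t=16: L0/L1/L2 = -/ABFHDG/- → run A
t=17: L0/L1/L2 = -/ABFHDG/- → run A
t=18: L0/L1/L2 = -/BFHDG/A → run B
t=19: L0/L1/L2 = -/BFHDG/A → run B
t=20: L0/L1/L2 = -/FHDG/A → run F
t=21: L0/L1/L2 = -/FHDG/A → run F
t=22: L0/L1/L2 = -/FHDG/A → run F
t=23: L0/L1/L2 = -/HDG/A → run H
t=24: L0/L1/L2 = -/DG/A → run D
t=25: L0/L1/L2 = -/DG/A → run D
t=26: L0/L1/L2 = -/DG/A → run D
t=27: L0/L1/L2 = -/DG/A → run D
t=28: L0/L1/L2 = -/G/A → run G
t=29: L0/L1/L2 = -/-/A → run A
t=30: L0/L1/L2 = -/-/A → run A
t=31: (idle)
t=32: (idle)
t=33: (idle)
t=34: (idle)

context switches = 14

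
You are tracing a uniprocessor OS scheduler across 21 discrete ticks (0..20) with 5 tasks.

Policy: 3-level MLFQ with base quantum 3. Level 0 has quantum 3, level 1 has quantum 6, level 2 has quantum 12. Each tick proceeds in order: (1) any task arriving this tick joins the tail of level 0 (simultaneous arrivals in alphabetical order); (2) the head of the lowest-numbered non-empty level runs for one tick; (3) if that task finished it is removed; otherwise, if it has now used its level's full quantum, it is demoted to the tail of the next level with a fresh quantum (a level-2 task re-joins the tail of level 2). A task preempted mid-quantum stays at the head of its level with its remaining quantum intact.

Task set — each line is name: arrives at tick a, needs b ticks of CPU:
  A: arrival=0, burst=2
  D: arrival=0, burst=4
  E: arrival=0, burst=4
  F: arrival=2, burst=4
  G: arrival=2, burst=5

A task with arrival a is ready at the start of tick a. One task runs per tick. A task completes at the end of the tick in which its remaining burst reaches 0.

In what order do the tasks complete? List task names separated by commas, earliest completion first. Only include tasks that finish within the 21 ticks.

completion order = A, D, E, F, G

t=0: L0/L1/L2 = ADE/-/- → run A
t=1: L0/L1/L2 = ADE/-/- → run A
t=2: L0/L1/L2 = DEFG/-/- → run D
t=3: L0/L1/L2 = DEFG/-/- → run D
t=4: L0/L1/L2 = DEFG/-/- → run D
t=5: L0/L1/L2 = EFG/D/- → run E
t=6: L0/L1/L2 = EFG/D/- → run E
t=7: L0/L1/L2 = EFG/D/- → run E
t=8: L0/L1/L2 = FG/DE/- → run F
t=9: L0/L1/L2 = FG/DE/- → run F
t=10: L0/L1/L2 = FG/DE/- → run F
t=11: L0/L1/L2 = G/DEF/- → run G
t=12: L0/L1/L2 = G/DEF/- → run G
t=13: L0/L1/L2 = G/DEF/- → run G
t=14: L0/L1/L2 = -/DEFG/- → run D
t=15: L0/L1/L2 = -/EFG/- → run E
t=16: L0/L1/L2 = -/FG/- → run F
t=17: L0/L1/L2 = -/G/- → run G
t=18: L0/L1/L2 = -/G/- → run G
t=19: (idle)
t=20: (idle)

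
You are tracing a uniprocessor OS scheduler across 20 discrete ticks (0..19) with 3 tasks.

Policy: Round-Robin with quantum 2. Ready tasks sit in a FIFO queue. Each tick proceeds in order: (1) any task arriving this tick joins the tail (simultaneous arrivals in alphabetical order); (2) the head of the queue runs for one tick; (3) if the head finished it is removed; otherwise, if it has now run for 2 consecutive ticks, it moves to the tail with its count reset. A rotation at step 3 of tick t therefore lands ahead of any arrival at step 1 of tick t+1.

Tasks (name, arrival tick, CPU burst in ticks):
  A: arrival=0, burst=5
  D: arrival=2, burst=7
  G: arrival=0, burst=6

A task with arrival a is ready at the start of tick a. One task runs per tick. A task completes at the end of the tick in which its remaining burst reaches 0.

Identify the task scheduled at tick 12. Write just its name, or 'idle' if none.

running at tick 12 = D

t=0: queue=[A,G] q_used=0 → run A
t=1: queue=[A,G] q_used=1 → run A
t=2: queue=[G,A,D] q_used=0 → run G
t=3: queue=[G,A,D] q_used=1 → run G
t=4: queue=[A,D,G] q_used=0 → run A
t=5: queue=[A,D,G] q_used=1 → run A
t=6: queue=[D,G,A] q_used=0 → run D
t=7: queue=[D,G,A] q_used=1 → run D
t=8: queue=[G,A,D] q_used=0 → run G
t=9: queue=[G,A,D] q_used=1 → run G
t=10: queue=[A,D,G] q_used=0 → run A
t=11: queue=[D,G] q_used=0 → run D
t=12: queue=[D,G] q_used=1 → run D
t=13: queue=[G,D] q_used=0 → run G
t=14: queue=[G,D] q_used=1 → run G
t=15: queue=[D] q_used=0 → run D
t=16: queue=[D] q_used=1 → run D
t=17: queue=[D] q_used=0 → run D
t=18: (idle)
t=19: (idle)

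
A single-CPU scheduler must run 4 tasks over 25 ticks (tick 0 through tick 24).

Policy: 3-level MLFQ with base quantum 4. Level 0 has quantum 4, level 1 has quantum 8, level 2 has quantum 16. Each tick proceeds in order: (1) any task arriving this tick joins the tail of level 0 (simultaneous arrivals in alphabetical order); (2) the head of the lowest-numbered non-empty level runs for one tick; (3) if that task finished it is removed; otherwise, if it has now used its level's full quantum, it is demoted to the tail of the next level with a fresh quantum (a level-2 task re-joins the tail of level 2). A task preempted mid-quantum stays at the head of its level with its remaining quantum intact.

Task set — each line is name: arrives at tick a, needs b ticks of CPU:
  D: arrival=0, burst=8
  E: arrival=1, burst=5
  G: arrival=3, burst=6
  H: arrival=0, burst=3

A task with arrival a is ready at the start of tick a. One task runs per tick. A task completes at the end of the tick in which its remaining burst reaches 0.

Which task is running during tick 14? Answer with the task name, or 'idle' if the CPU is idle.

t=0: L0/L1/L2 = DH/-/- → run D
t=1: L0/L1/L2 = DHE/-/- → run D
t=2: L0/L1/L2 = DHE/-/- → run D
t=3: L0/L1/L2 = DHEG/-/- → run D
t=4: L0/L1/L2 = HEG/D/- → run H
t=5: L0/L1/L2 = HEG/D/- → run H
t=6: L0/L1/L2 = HEG/D/- → run H
t=7: L0/L1/L2 = EG/D/- → run E
t=8: L0/L1/L2 = EG/D/- → run E
t=9: L0/L1/L2 = EG/D/- → run E
t=10: L0/L1/L2 = EG/D/- → run E
t=11: L0/L1/L2 = G/DE/- → run G
t=12: L0/L1/L2 = G/DE/- → run G
t=13: L0/L1/L2 = G/DE/- → run G
t=14: L0/L1/L2 = G/DE/- → run G
t=15: L0/L1/L2 = -/DEG/- → run D
t=16: L0/L1/L2 = -/DEG/- → run D
t=17: L0/L1/L2 = -/DEG/- → run D
t=18: L0/L1/L2 = -/DEG/- → run D
t=19: L0/L1/L2 = -/EG/- → run E
t=20: L0/L1/L2 = -/G/- → run G
t=21: L0/L1/L2 = -/G/- → run G
t=22: (idle)
t=23: (idle)
t=24: (idle)

running at tick 14 = G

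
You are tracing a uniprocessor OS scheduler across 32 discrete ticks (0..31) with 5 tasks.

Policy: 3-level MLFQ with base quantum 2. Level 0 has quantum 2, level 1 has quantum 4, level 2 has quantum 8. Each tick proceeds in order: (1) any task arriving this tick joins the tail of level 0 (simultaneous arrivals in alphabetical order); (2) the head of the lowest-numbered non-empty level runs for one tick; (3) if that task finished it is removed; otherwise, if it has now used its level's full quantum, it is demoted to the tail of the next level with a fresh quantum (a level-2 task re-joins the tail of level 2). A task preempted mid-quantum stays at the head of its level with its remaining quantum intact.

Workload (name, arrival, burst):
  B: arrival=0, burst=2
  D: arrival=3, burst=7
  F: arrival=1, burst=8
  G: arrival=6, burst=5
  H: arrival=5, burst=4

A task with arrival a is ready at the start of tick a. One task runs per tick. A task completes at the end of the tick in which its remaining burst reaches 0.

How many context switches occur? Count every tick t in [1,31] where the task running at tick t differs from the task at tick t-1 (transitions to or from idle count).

context switches = 11

t=0: L0/L1/L2 = B/-/- → run B
t=1: L0/L1/L2 = BF/-/- → run B
t=2: L0/L1/L2 = F/-/- → run F
t=3: L0/L1/L2 = FD/-/- → run F
t=4: L0/L1/L2 = D/F/- → run D
t=5: L0/L1/L2 = DH/F/- → run D
t=6: L0/L1/L2 = HG/FD/- → run H
t=7: L0/L1/L2 = HG/FD/- → run H
t=8: L0/L1/L2 = G/FDH/- → run G
t=9: L0/L1/L2 = G/FDH/- → run G
t=10: L0/L1/L2 = -/FDHG/- → run F
t=11: L0/L1/L2 = -/FDHG/- → run F
t=12: L0/L1/L2 = -/FDHG/- → run F
t=13: L0/L1/L2 = -/FDHG/- → run F
t=14: L0/L1/L2 = -/DHG/F → run D
t=15: L0/L1/L2 = -/DHG/F → run D
t=16: L0/L1/L2 = -/DHG/F → run D
t=17: L0/L1/L2 = -/DHG/F → run D
t=18: L0/L1/L2 = -/HG/FD → run H
t=19: L0/L1/L2 = -/HG/FD → run H
t=20: L0/L1/L2 = -/G/FD → run G
t=21: L0/L1/L2 = -/G/FD → run G
t=22: L0/L1/L2 = -/G/FD → run G
t=23: L0/L1/L2 = -/-/FD → run F
t=24: L0/L1/L2 = -/-/FD → run F
t=25: L0/L1/L2 = -/-/D → run D
t=26: (idle)
t=27: (idle)
t=28: (idle)
t=29: (idle)
t=30: (idle)
t=31: (idle)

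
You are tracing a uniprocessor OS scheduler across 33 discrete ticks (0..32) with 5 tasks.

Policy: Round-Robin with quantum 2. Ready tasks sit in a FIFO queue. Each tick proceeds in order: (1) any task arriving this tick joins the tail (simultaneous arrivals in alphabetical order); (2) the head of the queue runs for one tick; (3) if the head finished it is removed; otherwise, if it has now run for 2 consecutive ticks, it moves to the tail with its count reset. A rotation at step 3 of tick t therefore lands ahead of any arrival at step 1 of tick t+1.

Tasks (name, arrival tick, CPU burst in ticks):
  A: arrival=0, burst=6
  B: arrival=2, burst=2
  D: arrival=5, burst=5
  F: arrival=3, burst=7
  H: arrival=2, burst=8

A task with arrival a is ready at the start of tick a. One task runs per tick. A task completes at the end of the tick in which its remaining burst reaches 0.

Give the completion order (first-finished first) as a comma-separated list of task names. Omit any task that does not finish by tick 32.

completion order = B, A, D, H, F

t=0: queue=[A] q_used=0 → run A
t=1: queue=[A] q_used=1 → run A
t=2: queue=[A,B,H] q_used=0 → run A
t=3: queue=[A,B,H,F] q_used=1 → run A
t=4: queue=[B,H,F,A] q_used=0 → run B
t=5: queue=[B,H,F,A,D] q_used=1 → run B
t=6: queue=[H,F,A,D] q_used=0 → run H
t=7: queue=[H,F,A,D] q_used=1 → run H
t=8: queue=[F,A,D,H] q_used=0 → run F
t=9: queue=[F,A,D,H] q_used=1 → run F
t=10: queue=[A,D,H,F] q_used=0 → run A
t=11: queue=[A,D,H,F] q_used=1 → run A
t=12: queue=[D,H,F] q_used=0 → run D
t=13: queue=[D,H,F] q_used=1 → run D
t=14: queue=[H,F,D] q_used=0 → run H
t=15: queue=[H,F,D] q_used=1 → run H
t=16: queue=[F,D,H] q_used=0 → run F
t=17: queue=[F,D,H] q_used=1 → run F
t=18: queue=[D,H,F] q_used=0 → run D
t=19: queue=[D,H,F] q_used=1 → run D
t=20: queue=[H,F,D] q_used=0 → run H
t=21: queue=[H,F,D] q_used=1 → run H
t=22: queue=[F,D,H] q_used=0 → run F
t=23: queue=[F,D,H] q_used=1 → run F
t=24: queue=[D,H,F] q_used=0 → run D
t=25: queue=[H,F] q_used=0 → run H
t=26: queue=[H,F] q_used=1 → run H
t=27: queue=[F] q_used=0 → run F
t=28: (idle)
t=29: (idle)
t=30: (idle)
t=31: (idle)
t=32: (idle)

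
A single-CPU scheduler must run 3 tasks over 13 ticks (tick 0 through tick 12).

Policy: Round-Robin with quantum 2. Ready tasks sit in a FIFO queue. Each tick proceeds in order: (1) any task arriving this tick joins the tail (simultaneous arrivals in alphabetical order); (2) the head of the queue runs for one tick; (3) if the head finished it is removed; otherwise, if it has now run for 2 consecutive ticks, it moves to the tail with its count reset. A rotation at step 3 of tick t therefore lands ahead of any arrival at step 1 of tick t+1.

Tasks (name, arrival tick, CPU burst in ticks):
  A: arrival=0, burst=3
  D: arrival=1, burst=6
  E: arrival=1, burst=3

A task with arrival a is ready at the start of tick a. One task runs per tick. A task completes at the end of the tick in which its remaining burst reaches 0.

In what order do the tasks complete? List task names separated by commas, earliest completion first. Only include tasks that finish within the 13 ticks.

t=0: queue=[A] q_used=0 → run A
t=1: queue=[A,D,E] q_used=1 → run A
t=2: queue=[D,E,A] q_used=0 → run D
t=3: queue=[D,E,A] q_used=1 → run D
t=4: queue=[E,A,D] q_used=0 → run E
t=5: queue=[E,A,D] q_used=1 → run E
t=6: queue=[A,D,E] q_used=0 → run A
t=7: queue=[D,E] q_used=0 → run D
t=8: queue=[D,E] q_used=1 → run D
t=9: queue=[E,D] q_used=0 → run E
t=10: queue=[D] q_used=0 → run D
t=11: queue=[D] q_used=1 → run D
t=12: (idle)

completion order = A, E, D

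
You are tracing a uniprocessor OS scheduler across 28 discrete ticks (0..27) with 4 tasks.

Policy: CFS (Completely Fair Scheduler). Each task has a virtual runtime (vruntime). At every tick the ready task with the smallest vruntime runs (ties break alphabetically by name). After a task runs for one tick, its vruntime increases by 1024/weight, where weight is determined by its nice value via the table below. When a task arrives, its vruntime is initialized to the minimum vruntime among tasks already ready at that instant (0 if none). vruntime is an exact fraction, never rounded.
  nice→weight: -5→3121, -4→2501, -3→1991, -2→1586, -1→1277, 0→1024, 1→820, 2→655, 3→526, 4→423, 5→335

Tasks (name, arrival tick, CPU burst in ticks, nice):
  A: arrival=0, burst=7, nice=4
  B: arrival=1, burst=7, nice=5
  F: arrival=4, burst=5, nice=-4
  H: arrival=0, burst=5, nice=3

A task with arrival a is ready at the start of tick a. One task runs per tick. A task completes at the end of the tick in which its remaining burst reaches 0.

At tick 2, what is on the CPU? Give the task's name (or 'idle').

running at tick 2 = H

t=0: vr[A=0 H=0] → run A
t=1: vr[A=1024/423 B=0 H=0] → run B
t=2: vr[A=1024/423 B=1024/335 H=0] → run H
t=3: vr[A=1024/423 B=1024/335 H=512/263] → run H
t=4: vr[A=1024/423 B=1024/335 F=1024/423 H=1024/263] → run A
t=5: vr[A=2048/423 B=1024/335 F=1024/423 H=1024/263] → run F
t=6: vr[A=2048/423 B=1024/335 F=2994176/1057923 H=1024/263] → run F
t=7: vr[A=2048/423 B=1024/335 F=3427328/1057923 H=1024/263] → run B
t=8: vr[A=2048/423 B=2048/335 F=3427328/1057923 H=1024/263] → run F
t=9: vr[A=2048/423 B=2048/335 F=3860480/1057923 H=1024/263] → run F
t=10: vr[A=2048/423 B=2048/335 F=4293632/1057923 H=1024/263] → run H
t=11: vr[A=2048/423 B=2048/335 F=4293632/1057923 H=1536/263] → run F
t=12: vr[A=2048/423 B=2048/335 H=1536/263] → run A
t=13: vr[A=1024/141 B=2048/335 H=1536/263] → run H
t=14: vr[A=1024/141 B=2048/335 H=2048/263] → run B
t=15: vr[A=1024/141 B=3072/335 H=2048/263] → run A
t=16: vr[A=4096/423 B=3072/335 H=2048/263] → run H
t=17: vr[A=4096/423 B=3072/335] → run B
t=18: vr[A=4096/423 B=4096/335] → run A
t=19: vr[A=5120/423 B=4096/335] → run A
t=20: vr[A=2048/141 B=4096/335] → run B
t=21: vr[A=2048/141 B=1024/67] → run A
t=22: vr[B=1024/67] → run B
t=23: vr[B=6144/335] → run B
t=24: (idle)
t=25: (idle)
t=26: (idle)
t=27: (idle)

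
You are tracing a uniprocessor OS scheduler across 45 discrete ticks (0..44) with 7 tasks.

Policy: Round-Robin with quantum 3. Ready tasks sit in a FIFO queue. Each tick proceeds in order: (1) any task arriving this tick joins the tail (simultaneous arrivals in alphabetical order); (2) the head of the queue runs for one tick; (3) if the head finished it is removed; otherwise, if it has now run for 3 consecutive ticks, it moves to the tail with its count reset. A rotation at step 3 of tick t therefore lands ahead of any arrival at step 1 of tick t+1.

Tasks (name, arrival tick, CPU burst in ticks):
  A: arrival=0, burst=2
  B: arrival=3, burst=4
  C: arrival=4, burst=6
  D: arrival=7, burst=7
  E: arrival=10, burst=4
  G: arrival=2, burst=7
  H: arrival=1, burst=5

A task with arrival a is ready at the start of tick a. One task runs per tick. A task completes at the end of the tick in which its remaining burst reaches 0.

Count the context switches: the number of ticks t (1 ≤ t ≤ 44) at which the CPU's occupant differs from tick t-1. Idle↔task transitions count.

context switches = 15

t=0: queue=[A] q_used=0 → run A
t=1: queue=[A,H] q_used=1 → run A
t=2: queue=[H,G] q_used=0 → run H
t=3: queue=[H,G,B] q_used=1 → run H
t=4: queue=[H,G,B,C] q_used=2 → run H
t=5: queue=[G,B,C,H] q_used=0 → run G
t=6: queue=[G,B,C,H] q_used=1 → run G
t=7: queue=[G,B,C,H,D] q_used=2 → run G
t=8: queue=[B,C,H,D,G] q_used=0 → run B
t=9: queue=[B,C,H,D,G] q_used=1 → run B
t=10: queue=[B,C,H,D,G,E] q_used=2 → run B
t=11: queue=[C,H,D,G,E,B] q_used=0 → run C
t=12: queue=[C,H,D,G,E,B] q_used=1 → run C
t=13: queue=[C,H,D,G,E,B] q_used=2 → run C
t=14: queue=[H,D,G,E,B,C] q_used=0 → run H
t=15: queue=[H,D,G,E,B,C] q_used=1 → run H
t=16: queue=[D,G,E,B,C] q_used=0 → run D
t=17: queue=[D,G,E,B,C] q_used=1 → run D
t=18: queue=[D,G,E,B,C] q_used=2 → run D
t=19: queue=[G,E,B,C,D] q_used=0 → run G
t=20: queue=[G,E,B,C,D] q_used=1 → run G
t=21: queue=[G,E,B,C,D] q_used=2 → run G
t=22: queue=[E,B,C,D,G] q_used=0 → run E
t=23: queue=[E,B,C,D,G] q_used=1 → run E
t=24: queue=[E,B,C,D,G] q_used=2 → run E
t=25: queue=[B,C,D,G,E] q_used=0 → run B
t=26: queue=[C,D,G,E] q_used=0 → run C
t=27: queue=[C,D,G,E] q_used=1 → run C
t=28: queue=[C,D,G,E] q_used=2 → run C
t=29: queue=[D,G,E] q_used=0 → run D
t=30: queue=[D,G,E] q_used=1 → run D
t=31: queue=[D,G,E] q_used=2 → run D
t=32: queue=[G,E,D] q_used=0 → run G
t=33: queue=[E,D] q_used=0 → run E
t=34: queue=[D] q_used=0 → run D
t=35: (idle)
t=36: (idle)
t=37: (idle)
t=38: (idle)
t=39: (idle)
t=40: (idle)
t=41: (idle)
t=42: (idle)
t=43: (idle)
t=44: (idle)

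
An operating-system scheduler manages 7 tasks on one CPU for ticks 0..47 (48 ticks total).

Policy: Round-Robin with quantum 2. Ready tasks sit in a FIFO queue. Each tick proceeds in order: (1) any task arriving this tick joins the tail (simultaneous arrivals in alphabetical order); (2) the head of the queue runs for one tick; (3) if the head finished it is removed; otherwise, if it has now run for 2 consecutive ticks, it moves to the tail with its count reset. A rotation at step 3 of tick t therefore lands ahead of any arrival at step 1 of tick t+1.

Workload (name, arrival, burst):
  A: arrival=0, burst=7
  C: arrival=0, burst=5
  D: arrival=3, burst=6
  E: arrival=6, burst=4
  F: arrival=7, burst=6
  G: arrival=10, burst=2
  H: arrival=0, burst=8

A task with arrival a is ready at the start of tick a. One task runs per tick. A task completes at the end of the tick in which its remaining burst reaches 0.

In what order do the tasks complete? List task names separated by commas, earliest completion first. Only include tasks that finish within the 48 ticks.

t=0: queue=[A,C,H] q_used=0 → run A
t=1: queue=[A,C,H] q_used=1 → run A
t=2: queue=[C,H,A] q_used=0 → run C
t=3: queue=[C,H,A,D] q_used=1 → run C
t=4: queue=[H,A,D,C] q_used=0 → run H
t=5: queue=[H,A,D,C] q_used=1 → run H
t=6: queue=[A,D,C,H,E] q_used=0 → run A
t=7: queue=[A,D,C,H,E,F] q_used=1 → run A
t=8: queue=[D,C,H,E,F,A] q_used=0 → run D
t=9: queue=[D,C,H,E,F,A] q_used=1 → run D
t=10: queue=[C,H,E,F,A,D,G] q_used=0 → run C
t=11: queue=[C,H,E,F,A,D,G] q_used=1 → run C
t=12: queue=[H,E,F,A,D,G,C] q_used=0 → run H
t=13: queue=[H,E,F,A,D,G,C] q_used=1 → run H
t=14: queue=[E,F,A,D,G,C,H] q_used=0 → run E
t=15: queue=[E,F,A,D,G,C,H] q_used=1 → run E
t=16: queue=[F,A,D,G,C,H,E] q_used=0 → run F
t=17: queue=[F,A,D,G,C,H,E] q_used=1 → run F
t=18: queue=[A,D,G,C,H,E,F] q_used=0 → run A
t=19: queue=[A,D,G,C,H,E,F] q_used=1 → run A
t=20: queue=[D,G,C,H,E,F,A] q_used=0 → run D
t=21: queue=[D,G,C,H,E,F,A] q_used=1 → run D
t=22: queue=[G,C,H,E,F,A,D] q_used=0 → run G
t=23: queue=[G,C,H,E,F,A,D] q_used=1 → run G
t=24: queue=[C,H,E,F,A,D] q_used=0 → run C
t=25: queue=[H,E,F,A,D] q_used=0 → run H
t=26: queue=[H,E,F,A,D] q_used=1 → run H
t=27: queue=[E,F,A,D,H] q_used=0 → run E
t=28: queue=[E,F,A,D,H] q_used=1 → run E
t=29: queue=[F,A,D,H] q_used=0 → run F
t=30: queue=[F,A,D,H] q_used=1 → run F
t=31: queue=[A,D,H,F] q_used=0 → run A
t=32: queue=[D,H,F] q_used=0 → run D
t=33: queue=[D,H,F] q_used=1 → run D
t=34: queue=[H,F] q_used=0 → run H
t=35: queue=[H,F] q_used=1 → run H
t=36: queue=[F] q_used=0 → run F
t=37: queue=[F] q_used=1 → run F
t=38: (idle)
t=39: (idle)
t=40: (idle)
t=41: (idle)
t=42: (idle)
t=43: (idle)
t=44: (idle)
t=45: (idle)
t=46: (idle)
t=47: (idle)

completion order = G, C, E, A, D, H, F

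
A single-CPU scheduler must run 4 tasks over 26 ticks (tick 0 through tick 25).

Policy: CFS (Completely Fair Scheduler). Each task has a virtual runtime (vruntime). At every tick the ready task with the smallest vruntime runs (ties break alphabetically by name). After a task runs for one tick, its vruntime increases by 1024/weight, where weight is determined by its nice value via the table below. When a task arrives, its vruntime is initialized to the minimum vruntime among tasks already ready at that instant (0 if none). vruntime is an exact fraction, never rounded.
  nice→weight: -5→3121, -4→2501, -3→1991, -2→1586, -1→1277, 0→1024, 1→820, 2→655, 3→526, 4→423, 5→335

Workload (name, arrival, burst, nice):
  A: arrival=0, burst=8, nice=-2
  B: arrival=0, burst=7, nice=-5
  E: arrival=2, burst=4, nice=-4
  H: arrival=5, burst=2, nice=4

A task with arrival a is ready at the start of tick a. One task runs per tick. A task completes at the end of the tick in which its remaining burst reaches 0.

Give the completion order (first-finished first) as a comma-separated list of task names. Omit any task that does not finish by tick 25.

completion order = E, B, H, A

t=0: vr[A=0 B=0] → run A
t=1: vr[A=512/793 B=0] → run B
t=2: vr[A=512/793 B=1024/3121 E=1024/3121] → run B
t=3: vr[A=512/793 B=2048/3121 E=1024/3121] → run E
t=4: vr[A=512/793 B=2048/3121 E=5756928/7805621] → run A
t=5: vr[A=1024/793 B=2048/3121 E=5756928/7805621 H=2048/3121] → run B
t=6: vr[A=1024/793 B=3072/3121 E=5756928/7805621 H=2048/3121] → run H
t=7: vr[A=1024/793 B=3072/3121 E=5756928/7805621 H=4062208/1320183] → run E
t=8: vr[A=1024/793 B=3072/3121 E=8952832/7805621 H=4062208/1320183] → run B
t=9: vr[A=1024/793 B=4096/3121 E=8952832/7805621 H=4062208/1320183] → run E
t=10: vr[A=1024/793 B=4096/3121 E=12148736/7805621 H=4062208/1320183] → run A
t=11: vr[A=1536/793 B=4096/3121 E=12148736/7805621 H=4062208/1320183] → run B
t=12: vr[A=1536/793 B=5120/3121 E=12148736/7805621 H=4062208/1320183] → run E
t=13: vr[A=1536/793 B=5120/3121 H=4062208/1320183] → run B
t=14: vr[A=1536/793 B=6144/3121 H=4062208/1320183] → run A
t=15: vr[A=2048/793 B=6144/3121 H=4062208/1320183] → run B
t=16: vr[A=2048/793 H=4062208/1320183] → run A
t=17: vr[A=2560/793 H=4062208/1320183] → run H
t=18: vr[A=2560/793] → run A
t=19: vr[A=3072/793] → run A
t=20: vr[A=3584/793] → run A
t=21: (idle)
t=22: (idle)
t=23: (idle)
t=24: (idle)
t=25: (idle)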